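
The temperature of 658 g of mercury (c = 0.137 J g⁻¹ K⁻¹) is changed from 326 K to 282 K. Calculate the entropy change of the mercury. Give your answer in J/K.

ΔS = ∫dQ_rev/T = m c ln(T₂/T₁) = 658 × 0.137 × ln(282/326) = -13.1 J/K.

ΔS = -13.1 J/K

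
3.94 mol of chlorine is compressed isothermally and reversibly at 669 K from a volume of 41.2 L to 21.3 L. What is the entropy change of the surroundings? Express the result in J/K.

ΔS_surr = 21.6 J/K

For an isothermal ideal gas ΔS_gas = nR ln(V₂/V₁) = 3.94 × 8.314 × ln(21.3/41.2) = -21.6 J/K.
The process is reversible, so ΔS_surr = −ΔS_gas = 21.6 J/K and ΔS_universe = 0.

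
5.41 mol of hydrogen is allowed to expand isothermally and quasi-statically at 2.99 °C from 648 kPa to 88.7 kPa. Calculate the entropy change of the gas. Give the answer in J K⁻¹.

ΔS_gas = 89.4 J/K

For an isothermal ideal gas ΔS_gas = nR ln(P₁/P₂) = 5.41 × 8.314 × ln(648/88.7) = 89.4 J/K.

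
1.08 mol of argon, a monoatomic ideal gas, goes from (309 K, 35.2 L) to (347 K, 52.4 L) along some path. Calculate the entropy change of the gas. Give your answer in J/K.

ΔS = 5.13 J/K

Entropy is a state function: ΔS = nC_V ln(T₂/T₁) + nR ln(V₂/V₁), with C_V = 3R/2 = 12.47 J mol⁻¹ K⁻¹ for a monoatomic ideal gas.
ΔS = 1.08 × [12.47 × ln(347/309) + 8.314 × ln(52.4/35.2)] = 5.13 J/K.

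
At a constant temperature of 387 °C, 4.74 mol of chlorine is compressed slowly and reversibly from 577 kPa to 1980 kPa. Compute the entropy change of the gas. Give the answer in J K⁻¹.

For an isothermal ideal gas ΔS_gas = nR ln(P₁/P₂) = 4.74 × 8.314 × ln(577/1980) = -48.6 J/K.

ΔS_gas = -48.6 J/K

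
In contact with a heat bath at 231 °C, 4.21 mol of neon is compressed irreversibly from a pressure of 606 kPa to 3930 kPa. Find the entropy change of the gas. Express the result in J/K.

Entropy is a state function, so ΔS_gas depends only on the end states.
For an isothermal ideal gas ΔS_gas = nR ln(P₁/P₂) = 4.21 × 8.314 × ln(606/3930) = -65.4 J/K.

ΔS_gas = -65.4 J/K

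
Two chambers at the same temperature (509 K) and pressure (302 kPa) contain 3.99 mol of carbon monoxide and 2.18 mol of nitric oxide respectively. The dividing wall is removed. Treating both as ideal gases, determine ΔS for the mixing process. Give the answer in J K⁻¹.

ΔS_mix = 33.3 J/K

Mole fractions: x_A = 3.99/6.17 = 0.647, x_B = 0.353.
ΔS_mix = −R(n_A ln x_A + n_B ln x_B) = −8.314 × (3.99 ln 0.647 + 2.18 ln 0.353) = 33.3 J/K.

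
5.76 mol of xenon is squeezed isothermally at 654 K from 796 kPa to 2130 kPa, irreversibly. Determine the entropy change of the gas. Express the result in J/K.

ΔS_gas = -47.1 J/K

Entropy is a state function, so ΔS_gas depends only on the end states.
For an isothermal ideal gas ΔS_gas = nR ln(P₁/P₂) = 5.76 × 8.314 × ln(796/2130) = -47.1 J/K.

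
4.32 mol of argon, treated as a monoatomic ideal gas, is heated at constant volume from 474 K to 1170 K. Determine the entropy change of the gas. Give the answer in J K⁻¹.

ΔS = 48.7 J/K

At constant volume, ΔS = nC_V ln(T₂/T₁) with C_V = 3R/2 = 12.47 J mol⁻¹ K⁻¹.
ΔS = 4.32 × 12.47 × ln(1170/474) = 48.7 J/K.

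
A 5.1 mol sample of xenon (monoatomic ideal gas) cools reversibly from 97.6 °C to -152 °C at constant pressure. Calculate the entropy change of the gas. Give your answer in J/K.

ΔS = -119 J/K

In kelvin: T₁ = 370.75 K, T₂ = 121.15 K. At constant pressure, ΔS = nC_p ln(T₂/T₁) with C_p = 5R/2 = 20.79 J mol⁻¹ K⁻¹.
ΔS = 5.1 × 20.79 × ln(121.15/370.75) = -119 J/K.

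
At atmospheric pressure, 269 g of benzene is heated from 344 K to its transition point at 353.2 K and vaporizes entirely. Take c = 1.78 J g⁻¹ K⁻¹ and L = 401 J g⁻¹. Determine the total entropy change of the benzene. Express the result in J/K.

Warming step: ΔS₁ = m c ln(T_tr/T_i) = 269 × 1.78 × ln(353.2/344) = 12.64 J/K.
Phase change: ΔS₂ = +mL/T_tr = 269 × 401 / 353.2 = 305.4 J/K.
ΔS_total = (12.64) + (305.4) = 318 J/K.

ΔS = 318 J/K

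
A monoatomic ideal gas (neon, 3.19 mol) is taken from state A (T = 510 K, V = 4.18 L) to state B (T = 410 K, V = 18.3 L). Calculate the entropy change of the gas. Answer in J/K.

Entropy is a state function: ΔS = nC_V ln(T₂/T₁) + nR ln(V₂/V₁), with C_V = 3R/2 = 12.47 J mol⁻¹ K⁻¹ for a monoatomic ideal gas.
ΔS = 3.19 × [12.47 × ln(410/510) + 8.314 × ln(18.3/4.18)] = 30.5 J/K.

ΔS = 30.5 J/K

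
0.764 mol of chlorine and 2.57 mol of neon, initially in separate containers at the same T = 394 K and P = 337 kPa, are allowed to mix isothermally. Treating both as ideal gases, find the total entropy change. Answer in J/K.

ΔS_mix = 14.9 J/K

Mole fractions: x_A = 0.764/3.33 = 0.229, x_B = 0.771.
ΔS_mix = −R(n_A ln x_A + n_B ln x_B) = −8.314 × (0.764 ln 0.229 + 2.57 ln 0.771) = 14.9 J/K.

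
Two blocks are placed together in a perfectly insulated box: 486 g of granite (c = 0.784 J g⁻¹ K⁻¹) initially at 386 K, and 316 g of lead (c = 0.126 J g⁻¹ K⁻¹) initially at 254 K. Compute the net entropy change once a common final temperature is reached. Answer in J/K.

Energy balance: T_f = (m₁c₁T₁ + m₂c₂T₂)/(m₁c₁ + m₂c₂) = 373.51 K.
ΔS₁ = m₁c₁ ln(T_f/T₁) = 381.024 × ln(373.51/386) = -12.53 J/K.
ΔS₂ = m₂c₂ ln(T_f/T₂) = 39.816 × ln(373.51/254) = 15.35 J/K.
ΔS_total = -12.53 + 15.35 = 2.82 J/K.

ΔS_total = 2.82 J/K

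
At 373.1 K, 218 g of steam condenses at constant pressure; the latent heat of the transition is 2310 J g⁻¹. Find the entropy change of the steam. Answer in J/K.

Heat released by the substance: Q = −mL = −218 × 2310 = −503580 J.
At constant T, ΔS = Q_rev/T = −503580 / 373.1 = -1350 J/K.

ΔS = -1350 J/K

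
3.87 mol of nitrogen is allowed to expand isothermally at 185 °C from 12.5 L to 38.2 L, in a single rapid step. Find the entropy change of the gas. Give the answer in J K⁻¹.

Entropy is a state function, so ΔS_gas depends only on the end states.
For an isothermal ideal gas ΔS_gas = nR ln(V₂/V₁) = 3.87 × 8.314 × ln(38.2/12.5) = 35.9 J/K.

ΔS_gas = 35.9 J/K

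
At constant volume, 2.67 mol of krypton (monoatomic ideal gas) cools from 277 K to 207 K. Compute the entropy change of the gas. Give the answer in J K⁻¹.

ΔS = -9.7 J/K

At constant volume, ΔS = nC_V ln(T₂/T₁) with C_V = 3R/2 = 12.47 J mol⁻¹ K⁻¹.
ΔS = 2.67 × 12.47 × ln(207/277) = -9.7 J/K.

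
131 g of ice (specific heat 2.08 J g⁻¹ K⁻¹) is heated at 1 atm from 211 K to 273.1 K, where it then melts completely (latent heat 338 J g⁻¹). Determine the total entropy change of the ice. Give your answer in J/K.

Warming step: ΔS₁ = m c ln(T_tr/T_i) = 131 × 2.08 × ln(273.1/211) = 70.29 J/K.
Phase change: ΔS₂ = +mL/T_tr = 131 × 338 / 273.1 = 162.1 J/K.
ΔS_total = (70.29) + (162.1) = 232 J/K.

ΔS = 232 J/K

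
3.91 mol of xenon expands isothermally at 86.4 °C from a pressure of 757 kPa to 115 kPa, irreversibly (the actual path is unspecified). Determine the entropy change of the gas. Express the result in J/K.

Entropy is a state function, so ΔS_gas depends only on the end states.
For an isothermal ideal gas ΔS_gas = nR ln(P₁/P₂) = 3.91 × 8.314 × ln(757/115) = 61.3 J/K.

ΔS_gas = 61.3 J/K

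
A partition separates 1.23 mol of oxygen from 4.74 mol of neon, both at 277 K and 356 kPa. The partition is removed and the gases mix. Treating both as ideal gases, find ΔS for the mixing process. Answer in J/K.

Mole fractions: x_A = 1.23/5.97 = 0.206, x_B = 0.794.
ΔS_mix = −R(n_A ln x_A + n_B ln x_B) = −8.314 × (1.23 ln 0.206 + 4.74 ln 0.794) = 25.2 J/K.

ΔS_mix = 25.2 J/K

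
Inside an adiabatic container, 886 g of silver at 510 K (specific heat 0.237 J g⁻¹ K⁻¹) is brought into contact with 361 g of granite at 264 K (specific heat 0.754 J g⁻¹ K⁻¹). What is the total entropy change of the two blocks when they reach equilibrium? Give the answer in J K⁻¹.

Energy balance: T_f = (m₁c₁T₁ + m₂c₂T₂)/(m₁c₁ + m₂c₂) = 371.13 K.
ΔS₁ = m₁c₁ ln(T_f/T₁) = 209.982 × ln(371.13/510) = -66.74 J/K.
ΔS₂ = m₂c₂ ln(T_f/T₂) = 272.194 × ln(371.13/264) = 92.71 J/K.
ΔS_total = -66.74 + 92.71 = 26 J/K.

ΔS_total = 26 J/K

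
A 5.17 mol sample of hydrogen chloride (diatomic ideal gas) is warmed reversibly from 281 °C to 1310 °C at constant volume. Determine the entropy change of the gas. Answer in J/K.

In kelvin: T₁ = 554.15 K, T₂ = 1583.15 K. At constant volume, ΔS = nC_V ln(T₂/T₁) with C_V = 5R/2 = 20.79 J mol⁻¹ K⁻¹.
ΔS = 5.17 × 20.79 × ln(1583.15/554.15) = 113 J/K.

ΔS = 113 J/K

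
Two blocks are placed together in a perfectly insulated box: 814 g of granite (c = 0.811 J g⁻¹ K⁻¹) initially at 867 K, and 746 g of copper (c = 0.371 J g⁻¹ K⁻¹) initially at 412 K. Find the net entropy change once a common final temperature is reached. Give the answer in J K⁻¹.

Energy balance: T_f = (m₁c₁T₁ + m₂c₂T₂)/(m₁c₁ + m₂c₂) = 732.59 K.
ΔS₁ = m₁c₁ ln(T_f/T₁) = 660.154 × ln(732.59/867) = -111.2 J/K.
ΔS₂ = m₂c₂ ln(T_f/T₂) = 276.766 × ln(732.59/412) = 159.3 J/K.
ΔS_total = -111.2 + 159.3 = 48.1 J/K.

ΔS_total = 48.1 J/K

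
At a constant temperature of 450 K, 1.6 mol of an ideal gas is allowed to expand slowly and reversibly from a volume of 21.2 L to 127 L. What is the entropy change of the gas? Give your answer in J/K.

ΔS_gas = 23.8 J/K

For an isothermal ideal gas ΔS_gas = nR ln(V₂/V₁) = 1.6 × 8.314 × ln(127/21.2) = 23.8 J/K.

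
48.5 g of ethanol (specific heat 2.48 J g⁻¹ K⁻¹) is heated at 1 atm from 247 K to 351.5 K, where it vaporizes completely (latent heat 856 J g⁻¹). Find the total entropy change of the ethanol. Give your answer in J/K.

ΔS = 161 J/K

Warming step: ΔS₁ = m c ln(T_tr/T_i) = 48.5 × 2.48 × ln(351.5/247) = 42.44 J/K.
Phase change: ΔS₂ = +mL/T_tr = 48.5 × 856 / 351.5 = 118.1 J/K.
ΔS_total = (42.44) + (118.1) = 161 J/K.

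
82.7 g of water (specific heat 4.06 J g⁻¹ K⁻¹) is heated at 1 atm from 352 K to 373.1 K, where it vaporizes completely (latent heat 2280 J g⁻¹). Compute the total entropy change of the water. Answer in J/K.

ΔS = 525 J/K

Warming step: ΔS₁ = m c ln(T_tr/T_i) = 82.7 × 4.06 × ln(373.1/352) = 19.55 J/K.
Phase change: ΔS₂ = +mL/T_tr = 82.7 × 2280 / 373.1 = 505.4 J/K.
ΔS_total = (19.55) + (505.4) = 525 J/K.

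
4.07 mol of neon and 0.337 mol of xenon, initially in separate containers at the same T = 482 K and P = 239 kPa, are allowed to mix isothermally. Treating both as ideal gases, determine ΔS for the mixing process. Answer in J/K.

ΔS_mix = 9.89 J/K

Mole fractions: x_A = 4.07/4.41 = 0.924, x_B = 0.0765.
ΔS_mix = −R(n_A ln x_A + n_B ln x_B) = −8.314 × (4.07 ln 0.924 + 0.337 ln 0.0765) = 9.89 J/K.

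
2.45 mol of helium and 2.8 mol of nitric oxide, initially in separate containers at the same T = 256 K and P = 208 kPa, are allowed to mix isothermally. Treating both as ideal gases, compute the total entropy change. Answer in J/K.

ΔS_mix = 30.2 J/K

Mole fractions: x_A = 2.45/5.25 = 0.467, x_B = 0.533.
ΔS_mix = −R(n_A ln x_A + n_B ln x_B) = −8.314 × (2.45 ln 0.467 + 2.8 ln 0.533) = 30.2 J/K.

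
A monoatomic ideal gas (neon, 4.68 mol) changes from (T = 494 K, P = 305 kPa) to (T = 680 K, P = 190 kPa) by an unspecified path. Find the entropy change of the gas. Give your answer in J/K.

ΔS = nC_p ln(T₂/T₁) − nR ln(P₂/P₁), with C_p = 5R/2 = 20.79 J mol⁻¹ K⁻¹ for a monoatomic ideal gas.
ΔS = 4.68 × [20.79 × ln(680/494) − 8.314 × ln(190/305)] = 49.5 J/K.

ΔS = 49.5 J/K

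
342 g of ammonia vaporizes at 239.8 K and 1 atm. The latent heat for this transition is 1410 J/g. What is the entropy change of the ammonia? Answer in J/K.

ΔS = 2010 J/K

Heat absorbed by the substance: Q = mL = 342 × 1410 = 482220 J.
At constant T, ΔS = Q_rev/T = 482220 / 239.8 = 2010 J/K.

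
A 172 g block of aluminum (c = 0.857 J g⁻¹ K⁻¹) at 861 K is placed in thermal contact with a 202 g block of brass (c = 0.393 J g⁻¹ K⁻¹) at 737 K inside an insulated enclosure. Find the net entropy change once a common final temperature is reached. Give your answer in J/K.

ΔS_total = 0.614 J/K

Energy balance: T_f = (m₁c₁T₁ + m₂c₂T₂)/(m₁c₁ + m₂c₂) = 817.59 K.
ΔS₁ = m₁c₁ ln(T_f/T₁) = 147.404 × ln(817.59/861) = -7.625 J/K.
ΔS₂ = m₂c₂ ln(T_f/T₂) = 79.386 × ln(817.59/737) = 8.239 J/K.
ΔS_total = -7.625 + 8.239 = 0.614 J/K.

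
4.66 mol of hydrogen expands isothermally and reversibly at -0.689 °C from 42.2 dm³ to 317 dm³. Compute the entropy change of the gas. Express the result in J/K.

ΔS_gas = 78.1 J/K

For an isothermal ideal gas ΔS_gas = nR ln(V₂/V₁) = 4.66 × 8.314 × ln(317/42.2) = 78.1 J/K.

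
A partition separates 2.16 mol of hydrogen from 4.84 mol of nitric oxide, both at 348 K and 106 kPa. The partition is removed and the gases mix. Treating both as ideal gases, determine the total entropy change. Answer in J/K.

ΔS_mix = 36 J/K

Mole fractions: x_A = 2.16/7 = 0.309, x_B = 0.691.
ΔS_mix = −R(n_A ln x_A + n_B ln x_B) = −8.314 × (2.16 ln 0.309 + 4.84 ln 0.691) = 36 J/K.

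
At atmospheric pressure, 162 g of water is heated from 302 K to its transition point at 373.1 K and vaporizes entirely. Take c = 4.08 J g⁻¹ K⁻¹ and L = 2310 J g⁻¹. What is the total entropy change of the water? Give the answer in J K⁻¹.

ΔS = 1140 J/K

Warming step: ΔS₁ = m c ln(T_tr/T_i) = 162 × 4.08 × ln(373.1/302) = 139.7 J/K.
Phase change: ΔS₂ = +mL/T_tr = 162 × 2310 / 373.1 = 1003 J/K.
ΔS_total = (139.7) + (1003) = 1140 J/K.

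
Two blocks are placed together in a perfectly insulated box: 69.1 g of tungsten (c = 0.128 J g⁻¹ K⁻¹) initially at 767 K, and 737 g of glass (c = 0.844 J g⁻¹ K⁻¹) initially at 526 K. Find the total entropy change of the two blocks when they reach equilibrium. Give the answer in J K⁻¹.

ΔS_total = 0.703 J/K

Energy balance: T_f = (m₁c₁T₁ + m₂c₂T₂)/(m₁c₁ + m₂c₂) = 529.38 K.
ΔS₁ = m₁c₁ ln(T_f/T₁) = 8.8448 × ln(529.38/767) = -3.2795 J/K.
ΔS₂ = m₂c₂ ln(T_f/T₂) = 622.028 × ln(529.38/526) = 3.9829 J/K.
ΔS_total = -3.2795 + 3.9829 = 0.703 J/K.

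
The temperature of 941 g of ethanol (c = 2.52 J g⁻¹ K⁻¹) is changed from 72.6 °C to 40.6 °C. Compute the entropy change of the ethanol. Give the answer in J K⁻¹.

In kelvin: T₁ = 345.75 K, T₂ = 313.75 K. ΔS = ∫dQ_rev/T = m c ln(T₂/T₁) = 941 × 2.52 × ln(313.75/345.75) = -230 J/K.

ΔS = -230 J/K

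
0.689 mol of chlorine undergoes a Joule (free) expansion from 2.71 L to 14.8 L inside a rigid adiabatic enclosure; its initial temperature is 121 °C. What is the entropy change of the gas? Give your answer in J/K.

No heat is exchanged and no work is done, so the ideal-gas temperature stays constant.
Entropy is a state function; using a reversible isothermal path, ΔS_gas = nR ln(V₂/V₁) = 0.689 × 8.314 × ln(14.8/2.71) = 9.72 J/K.

ΔS_gas = 9.72 J/K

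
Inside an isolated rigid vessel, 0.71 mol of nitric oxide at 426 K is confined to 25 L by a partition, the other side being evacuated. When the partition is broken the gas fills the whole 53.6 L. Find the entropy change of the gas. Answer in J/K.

ΔS_gas = 4.5 J/K

For an ideal gas in free expansion Q = 0 and W = 0, so T is unchanged.
Entropy is a state function; using a reversible isothermal path, ΔS_gas = nR ln(V₂/V₁) = 0.71 × 8.314 × ln(53.6/25) = 4.5 J/K.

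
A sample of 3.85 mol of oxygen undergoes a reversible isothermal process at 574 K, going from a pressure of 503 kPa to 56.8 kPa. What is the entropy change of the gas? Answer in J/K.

For an isothermal ideal gas ΔS_gas = nR ln(P₁/P₂) = 3.85 × 8.314 × ln(503/56.8) = 69.8 J/K.

ΔS_gas = 69.8 J/K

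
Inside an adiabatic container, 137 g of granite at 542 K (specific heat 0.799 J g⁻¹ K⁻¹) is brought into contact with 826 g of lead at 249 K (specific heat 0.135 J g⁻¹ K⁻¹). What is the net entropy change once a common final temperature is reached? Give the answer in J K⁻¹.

ΔS_total = 16.3 J/K

Energy balance: T_f = (m₁c₁T₁ + m₂c₂T₂)/(m₁c₁ + m₂c₂) = 394.14 K.
ΔS₁ = m₁c₁ ln(T_f/T₁) = 109.463 × ln(394.14/542) = -34.87 J/K.
ΔS₂ = m₂c₂ ln(T_f/T₂) = 111.51 × ln(394.14/249) = 51.21 J/K.
ΔS_total = -34.87 + 51.21 = 16.3 J/K.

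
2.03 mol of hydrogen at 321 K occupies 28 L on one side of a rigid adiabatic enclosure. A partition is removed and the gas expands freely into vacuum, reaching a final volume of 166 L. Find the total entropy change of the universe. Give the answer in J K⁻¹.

ΔS_universe = 30 J/K

No heat is exchanged and no work is done, so the ideal-gas temperature stays constant.
Entropy is a state function; using a reversible isothermal path, ΔS_gas = nR ln(V₂/V₁) = 2.03 × 8.314 × ln(166/28) = 30 J/K.
The insulated surroundings exchange no heat, so ΔS_surr = 0 and ΔS_universe = ΔS_gas.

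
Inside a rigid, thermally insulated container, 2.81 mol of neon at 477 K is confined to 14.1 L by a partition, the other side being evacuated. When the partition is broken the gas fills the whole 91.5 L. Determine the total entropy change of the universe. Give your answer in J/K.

No heat is exchanged and no work is done, so the ideal-gas temperature stays constant.
Entropy is a state function; using a reversible isothermal path, ΔS_gas = nR ln(V₂/V₁) = 2.81 × 8.314 × ln(91.5/14.1) = 43.7 J/K.
The insulated surroundings exchange no heat, so ΔS_surr = 0 and ΔS_universe = ΔS_gas.

ΔS_universe = 43.7 J/K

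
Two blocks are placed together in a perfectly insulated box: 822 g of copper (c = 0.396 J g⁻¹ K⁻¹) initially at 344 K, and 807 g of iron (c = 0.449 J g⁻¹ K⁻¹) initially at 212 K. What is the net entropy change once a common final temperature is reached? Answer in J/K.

Energy balance: T_f = (m₁c₁T₁ + m₂c₂T₂)/(m₁c₁ + m₂c₂) = 274.47 K.
ΔS₁ = m₁c₁ ln(T_f/T₁) = 325.512 × ln(274.47/344) = -73.51 J/K.
ΔS₂ = m₂c₂ ln(T_f/T₂) = 362.343 × ln(274.47/212) = 93.57 J/K.
ΔS_total = -73.51 + 93.57 = 20.1 J/K.

ΔS_total = 20.1 J/K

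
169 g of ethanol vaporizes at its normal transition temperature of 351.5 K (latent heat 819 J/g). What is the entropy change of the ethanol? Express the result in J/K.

Heat absorbed by the substance: Q = mL = 169 × 819 = 138411 J.
At constant T, ΔS = Q_rev/T = 138411 / 351.5 = 394 J/K.

ΔS = 394 J/K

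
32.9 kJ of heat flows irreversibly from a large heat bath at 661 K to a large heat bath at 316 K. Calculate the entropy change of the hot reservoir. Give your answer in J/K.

ΔS_hot = -49.8 J/K

The hot reservoir loses heat Q, so ΔS_hot = −Q/T_H = −32900/661 = -49.8 J/K.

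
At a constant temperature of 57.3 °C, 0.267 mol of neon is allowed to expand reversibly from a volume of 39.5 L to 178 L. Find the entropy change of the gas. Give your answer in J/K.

For an isothermal ideal gas ΔS_gas = nR ln(V₂/V₁) = 0.267 × 8.314 × ln(178/39.5) = 3.34 J/K.

ΔS_gas = 3.34 J/K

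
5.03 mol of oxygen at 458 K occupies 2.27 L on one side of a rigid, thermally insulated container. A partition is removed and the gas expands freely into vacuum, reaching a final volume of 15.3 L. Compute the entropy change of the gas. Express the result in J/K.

No heat is exchanged and no work is done, so the ideal-gas temperature stays constant.
Entropy is a state function; using a reversible isothermal path, ΔS_gas = nR ln(V₂/V₁) = 5.03 × 8.314 × ln(15.3/2.27) = 79.8 J/K.

ΔS_gas = 79.8 J/K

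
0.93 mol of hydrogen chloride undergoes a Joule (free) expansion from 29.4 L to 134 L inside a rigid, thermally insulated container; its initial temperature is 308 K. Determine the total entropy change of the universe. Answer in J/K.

ΔS_universe = 11.7 J/K

For an ideal gas in free expansion Q = 0 and W = 0, so T is unchanged.
Entropy is a state function; using a reversible isothermal path, ΔS_gas = nR ln(V₂/V₁) = 0.93 × 8.314 × ln(134/29.4) = 11.7 J/K.
The insulated surroundings exchange no heat, so ΔS_surr = 0 and ΔS_universe = ΔS_gas.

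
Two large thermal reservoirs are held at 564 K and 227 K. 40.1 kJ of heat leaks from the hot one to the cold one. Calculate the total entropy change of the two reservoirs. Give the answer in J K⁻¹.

ΔS_total = 106 J/K

ΔS_hot = −Q/T_H = −40100/564 = -71.1 J/K and ΔS_cold = +Q/T_C = 40100/227 = 176.7 J/K.
ΔS_total = -71.1 + 176.7 = 106 J/K, positive as the second law requires.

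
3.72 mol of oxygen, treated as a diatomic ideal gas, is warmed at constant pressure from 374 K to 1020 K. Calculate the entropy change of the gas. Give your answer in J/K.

At constant pressure, ΔS = nC_p ln(T₂/T₁) with C_p = 7R/2 = 29.1 J mol⁻¹ K⁻¹.
ΔS = 3.72 × 29.1 × ln(1020/374) = 109 J/K.

ΔS = 109 J/K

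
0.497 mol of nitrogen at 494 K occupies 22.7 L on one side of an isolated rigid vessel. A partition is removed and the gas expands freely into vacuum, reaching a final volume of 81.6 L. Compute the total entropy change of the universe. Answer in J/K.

ΔS_universe = 5.29 J/K

No heat is exchanged and no work is done, so the ideal-gas temperature stays constant.
Entropy is a state function; using a reversible isothermal path, ΔS_gas = nR ln(V₂/V₁) = 0.497 × 8.314 × ln(81.6/22.7) = 5.29 J/K.
The insulated surroundings exchange no heat, so ΔS_surr = 0 and ΔS_universe = ΔS_gas.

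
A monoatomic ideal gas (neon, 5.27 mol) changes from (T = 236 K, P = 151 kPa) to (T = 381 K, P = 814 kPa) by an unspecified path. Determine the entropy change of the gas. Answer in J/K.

ΔS = -21.3 J/K

ΔS = nC_p ln(T₂/T₁) − nR ln(P₂/P₁), with C_p = 5R/2 = 20.79 J mol⁻¹ K⁻¹ for a monoatomic ideal gas.
ΔS = 5.27 × [20.79 × ln(381/236) − 8.314 × ln(814/151)] = -21.3 J/K.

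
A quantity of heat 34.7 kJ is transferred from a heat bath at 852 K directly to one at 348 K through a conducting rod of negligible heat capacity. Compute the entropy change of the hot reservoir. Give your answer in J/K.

ΔS_hot = -40.7 J/K

The hot reservoir loses heat Q, so ΔS_hot = −Q/T_H = −34700/852 = -40.7 J/K.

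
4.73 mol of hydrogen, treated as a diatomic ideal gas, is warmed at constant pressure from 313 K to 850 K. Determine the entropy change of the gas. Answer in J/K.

ΔS = 138 J/K

At constant pressure, ΔS = nC_p ln(T₂/T₁) with C_p = 7R/2 = 29.1 J mol⁻¹ K⁻¹.
ΔS = 4.73 × 29.1 × ln(850/313) = 138 J/K.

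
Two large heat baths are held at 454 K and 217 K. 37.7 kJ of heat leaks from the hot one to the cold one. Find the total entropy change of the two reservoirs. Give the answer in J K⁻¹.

ΔS_hot = −Q/T_H = −37700/454 = -83.04 J/K and ΔS_cold = +Q/T_C = 37700/217 = 173.7 J/K.
ΔS_total = -83.04 + 173.7 = 90.7 J/K, positive as the second law requires.

ΔS_total = 90.7 J/K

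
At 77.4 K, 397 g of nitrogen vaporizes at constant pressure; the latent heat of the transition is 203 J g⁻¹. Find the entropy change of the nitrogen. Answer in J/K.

Heat absorbed by the substance: Q = mL = 397 × 203 = 80591 J.
At constant T, ΔS = Q_rev/T = 80591 / 77.4 = 1040 J/K.

ΔS = 1040 J/K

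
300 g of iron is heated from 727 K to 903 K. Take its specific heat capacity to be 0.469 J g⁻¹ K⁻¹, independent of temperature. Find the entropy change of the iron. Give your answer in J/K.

ΔS = 30.5 J/K

ΔS = ∫dQ_rev/T = m c ln(T₂/T₁) = 300 × 0.469 × ln(903/727) = 30.5 J/K.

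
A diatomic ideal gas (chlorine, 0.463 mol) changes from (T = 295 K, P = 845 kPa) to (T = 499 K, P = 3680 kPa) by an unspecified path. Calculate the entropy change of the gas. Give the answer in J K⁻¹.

ΔS = nC_p ln(T₂/T₁) − nR ln(P₂/P₁), with C_p = 7R/2 = 29.1 J mol⁻¹ K⁻¹ for a diatomic ideal gas.
ΔS = 0.463 × [29.1 × ln(499/295) − 8.314 × ln(3680/845)] = 1.42 J/K.

ΔS = 1.42 J/K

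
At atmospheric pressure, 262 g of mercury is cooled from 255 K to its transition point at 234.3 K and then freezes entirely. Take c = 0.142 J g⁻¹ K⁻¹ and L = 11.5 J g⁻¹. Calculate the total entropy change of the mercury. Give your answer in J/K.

ΔS = -16 J/K

Cooling step: ΔS₁ = m c ln(T_tr/T_i) = 262 × 0.142 × ln(234.3/255) = -3.15 J/K.
Phase change: ΔS₂ = −mL/T_tr = −262 × 11.5 / 234.3 = -12.86 J/K.
ΔS_total = (-3.15) + (-12.86) = -16 J/K.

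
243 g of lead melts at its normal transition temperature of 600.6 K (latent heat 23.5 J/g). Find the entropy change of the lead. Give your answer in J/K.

Heat absorbed by the substance: Q = mL = 243 × 23.5 = 5710.5 J.
At constant T, ΔS = Q_rev/T = 5710.5 / 600.6 = 9.51 J/K.

ΔS = 9.51 J/K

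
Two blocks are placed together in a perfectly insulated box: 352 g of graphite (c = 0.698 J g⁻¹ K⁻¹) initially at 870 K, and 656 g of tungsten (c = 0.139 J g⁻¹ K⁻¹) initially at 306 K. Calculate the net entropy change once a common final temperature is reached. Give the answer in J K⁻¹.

ΔS_total = 30.3 J/K

Energy balance: T_f = (m₁c₁T₁ + m₂c₂T₂)/(m₁c₁ + m₂c₂) = 717.34 K.
ΔS₁ = m₁c₁ ln(T_f/T₁) = 245.696 × ln(717.34/870) = -47.41 J/K.
ΔS₂ = m₂c₂ ln(T_f/T₂) = 91.184 × ln(717.34/306) = 77.69 J/K.
ΔS_total = -47.41 + 77.69 = 30.3 J/K.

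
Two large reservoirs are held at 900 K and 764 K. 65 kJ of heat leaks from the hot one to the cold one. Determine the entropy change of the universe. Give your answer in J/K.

ΔS_total = 12.9 J/K

ΔS_hot = −Q/T_H = −65000/900 = -72.22 J/K and ΔS_cold = +Q/T_C = 65000/764 = 85.08 J/K.
ΔS_total = -72.22 + 85.08 = 12.9 J/K, positive as the second law requires.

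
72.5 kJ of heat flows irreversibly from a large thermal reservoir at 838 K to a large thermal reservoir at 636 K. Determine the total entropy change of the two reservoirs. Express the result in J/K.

ΔS_hot = −Q/T_H = −72500/838 = -86.52 J/K and ΔS_cold = +Q/T_C = 72500/636 = 114 J/K.
ΔS_total = -86.52 + 114 = 27.5 J/K, positive as the second law requires.

ΔS_total = 27.5 J/K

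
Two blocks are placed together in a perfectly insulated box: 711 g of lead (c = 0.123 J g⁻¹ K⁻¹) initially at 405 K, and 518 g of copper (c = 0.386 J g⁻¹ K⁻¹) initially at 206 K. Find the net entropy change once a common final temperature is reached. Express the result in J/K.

ΔS_total = 14.9 J/K

Energy balance: T_f = (m₁c₁T₁ + m₂c₂T₂)/(m₁c₁ + m₂c₂) = 266.55 K.
ΔS₁ = m₁c₁ ln(T_f/T₁) = 87.453 × ln(266.55/405) = -36.583 J/K.
ΔS₂ = m₂c₂ ln(T_f/T₂) = 199.948 × ln(266.55/206) = 51.526 J/K.
ΔS_total = -36.583 + 51.526 = 14.9 J/K.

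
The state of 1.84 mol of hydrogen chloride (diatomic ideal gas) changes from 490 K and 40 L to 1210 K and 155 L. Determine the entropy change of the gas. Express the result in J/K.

Entropy is a state function: ΔS = nC_V ln(T₂/T₁) + nR ln(V₂/V₁), with C_V = 5R/2 = 20.79 J mol⁻¹ K⁻¹ for a diatomic ideal gas.
ΔS = 1.84 × [20.79 × ln(1210/490) + 8.314 × ln(155/40)] = 55.3 J/K.

ΔS = 55.3 J/K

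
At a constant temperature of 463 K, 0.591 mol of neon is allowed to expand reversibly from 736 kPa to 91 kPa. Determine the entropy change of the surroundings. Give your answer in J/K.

ΔS_surr = -10.3 J/K

For an isothermal ideal gas ΔS_gas = nR ln(P₁/P₂) = 0.591 × 8.314 × ln(736/91) = 10.3 J/K.
The process is reversible, so ΔS_surr = −ΔS_gas = -10.3 J/K and ΔS_universe = 0.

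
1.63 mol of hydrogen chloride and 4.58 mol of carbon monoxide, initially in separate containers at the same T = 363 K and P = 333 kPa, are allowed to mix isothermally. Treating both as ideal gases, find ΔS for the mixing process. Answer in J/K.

Mole fractions: x_A = 1.63/6.21 = 0.262, x_B = 0.738.
ΔS_mix = −R(n_A ln x_A + n_B ln x_B) = −8.314 × (1.63 ln 0.262 + 4.58 ln 0.738) = 29.7 J/K.

ΔS_mix = 29.7 J/K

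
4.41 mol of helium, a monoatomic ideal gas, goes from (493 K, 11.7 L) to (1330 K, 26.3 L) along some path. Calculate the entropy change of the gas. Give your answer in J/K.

Entropy is a state function: ΔS = nC_V ln(T₂/T₁) + nR ln(V₂/V₁), with C_V = 3R/2 = 12.47 J mol⁻¹ K⁻¹ for a monoatomic ideal gas.
ΔS = 4.41 × [12.47 × ln(1330/493) + 8.314 × ln(26.3/11.7)] = 84.3 J/K.

ΔS = 84.3 J/K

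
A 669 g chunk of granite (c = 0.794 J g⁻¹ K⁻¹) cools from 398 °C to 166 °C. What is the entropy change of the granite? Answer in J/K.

ΔS = -225 J/K

In kelvin: T₁ = 671.15 K, T₂ = 439.15 K. ΔS = ∫dQ_rev/T = m c ln(T₂/T₁) = 669 × 0.794 × ln(439.15/671.15) = -225 J/K.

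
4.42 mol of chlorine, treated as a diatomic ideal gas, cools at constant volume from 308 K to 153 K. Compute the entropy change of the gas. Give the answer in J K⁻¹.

At constant volume, ΔS = nC_V ln(T₂/T₁) with C_V = 5R/2 = 20.79 J mol⁻¹ K⁻¹.
ΔS = 4.42 × 20.79 × ln(153/308) = -64.3 J/K.

ΔS = -64.3 J/K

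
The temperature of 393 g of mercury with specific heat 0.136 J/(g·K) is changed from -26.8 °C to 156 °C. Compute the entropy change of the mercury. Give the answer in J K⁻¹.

ΔS = 29.7 J/K

In kelvin: T₁ = 246.35 K, T₂ = 429.15 K. ΔS = ∫dQ_rev/T = m c ln(T₂/T₁) = 393 × 0.136 × ln(429.15/246.35) = 29.7 J/K.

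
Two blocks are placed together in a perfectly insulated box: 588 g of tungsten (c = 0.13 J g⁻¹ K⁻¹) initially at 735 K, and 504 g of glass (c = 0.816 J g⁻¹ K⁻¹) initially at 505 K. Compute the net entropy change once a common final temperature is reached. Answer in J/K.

Energy balance: T_f = (m₁c₁T₁ + m₂c₂T₂)/(m₁c₁ + m₂c₂) = 541.05 K.
ΔS₁ = m₁c₁ ln(T_f/T₁) = 76.44 × ln(541.05/735) = -23.42 J/K.
ΔS₂ = m₂c₂ ln(T_f/T₂) = 411.264 × ln(541.05/505) = 28.36 J/K.
ΔS_total = -23.42 + 28.36 = 4.94 J/K.

ΔS_total = 4.94 J/K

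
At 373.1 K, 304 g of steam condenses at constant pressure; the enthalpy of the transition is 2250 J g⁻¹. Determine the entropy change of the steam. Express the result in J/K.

Heat released by the substance: Q = −mL = −304 × 2250 = −684000 J.
At constant T, ΔS = Q_rev/T = −684000 / 373.1 = -1830 J/K.

ΔS = -1830 J/K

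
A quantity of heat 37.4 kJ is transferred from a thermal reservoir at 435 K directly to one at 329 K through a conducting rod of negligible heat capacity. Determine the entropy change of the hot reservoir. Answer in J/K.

The hot reservoir loses heat Q, so ΔS_hot = −Q/T_H = −37400/435 = -86 J/K.

ΔS_hot = -86 J/K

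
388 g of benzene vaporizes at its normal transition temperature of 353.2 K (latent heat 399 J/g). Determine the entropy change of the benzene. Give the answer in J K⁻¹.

Heat absorbed by the substance: Q = mL = 388 × 399 = 154812 J.
At constant T, ΔS = Q_rev/T = 154812 / 353.2 = 438 J/K.

ΔS = 438 J/K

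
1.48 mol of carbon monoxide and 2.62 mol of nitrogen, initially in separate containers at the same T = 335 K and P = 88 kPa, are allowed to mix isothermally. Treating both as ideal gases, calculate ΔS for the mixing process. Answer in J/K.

ΔS_mix = 22.3 J/K

Mole fractions: x_A = 1.48/4.1 = 0.361, x_B = 0.639.
ΔS_mix = −R(n_A ln x_A + n_B ln x_B) = −8.314 × (1.48 ln 0.361 + 2.62 ln 0.639) = 22.3 J/K.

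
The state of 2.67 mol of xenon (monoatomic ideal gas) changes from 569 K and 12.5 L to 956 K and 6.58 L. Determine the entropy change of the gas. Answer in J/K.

ΔS = 3.03 J/K

Entropy is a state function: ΔS = nC_V ln(T₂/T₁) + nR ln(V₂/V₁), with C_V = 3R/2 = 12.47 J mol⁻¹ K⁻¹ for a monoatomic ideal gas.
ΔS = 2.67 × [12.47 × ln(956/569) + 8.314 × ln(6.58/12.5)] = 3.03 J/K.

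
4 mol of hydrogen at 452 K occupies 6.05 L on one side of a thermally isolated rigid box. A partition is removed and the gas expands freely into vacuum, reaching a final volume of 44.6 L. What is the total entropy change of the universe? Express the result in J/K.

For an ideal gas in free expansion Q = 0 and W = 0, so T is unchanged.
Entropy is a state function; using a reversible isothermal path, ΔS_gas = nR ln(V₂/V₁) = 4 × 8.314 × ln(44.6/6.05) = 66.4 J/K.
The insulated surroundings exchange no heat, so ΔS_surr = 0 and ΔS_universe = ΔS_gas.

ΔS_universe = 66.4 J/K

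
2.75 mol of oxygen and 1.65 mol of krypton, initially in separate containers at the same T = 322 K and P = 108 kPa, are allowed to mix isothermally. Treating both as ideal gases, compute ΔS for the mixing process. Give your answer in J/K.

Mole fractions: x_A = 2.75/4.4 = 0.625, x_B = 0.375.
ΔS_mix = −R(n_A ln x_A + n_B ln x_B) = −8.314 × (2.75 ln 0.625 + 1.65 ln 0.375) = 24.2 J/K.

ΔS_mix = 24.2 J/K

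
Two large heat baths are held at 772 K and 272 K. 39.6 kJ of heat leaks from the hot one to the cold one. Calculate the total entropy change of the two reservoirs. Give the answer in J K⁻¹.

ΔS_total = 94.3 J/K

ΔS_hot = −Q/T_H = −39600/772 = -51.3 J/K and ΔS_cold = +Q/T_C = 39600/272 = 145.6 J/K.
ΔS_total = -51.3 + 145.6 = 94.3 J/K, positive as the second law requires.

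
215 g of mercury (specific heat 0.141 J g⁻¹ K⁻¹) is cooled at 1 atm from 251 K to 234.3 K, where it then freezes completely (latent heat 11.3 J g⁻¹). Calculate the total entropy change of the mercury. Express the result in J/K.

Cooling step: ΔS₁ = m c ln(T_tr/T_i) = 215 × 0.141 × ln(234.3/251) = -2.087 J/K.
Phase change: ΔS₂ = −mL/T_tr = −215 × 11.3 / 234.3 = -10.37 J/K.
ΔS_total = (-2.087) + (-10.37) = -12.5 J/K.

ΔS = -12.5 J/K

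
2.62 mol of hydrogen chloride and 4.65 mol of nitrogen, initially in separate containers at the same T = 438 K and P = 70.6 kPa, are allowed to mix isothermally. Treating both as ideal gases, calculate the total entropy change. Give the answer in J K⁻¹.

Mole fractions: x_A = 2.62/7.27 = 0.36, x_B = 0.64.
ΔS_mix = −R(n_A ln x_A + n_B ln x_B) = −8.314 × (2.62 ln 0.36 + 4.65 ln 0.64) = 39.5 J/K.

ΔS_mix = 39.5 J/K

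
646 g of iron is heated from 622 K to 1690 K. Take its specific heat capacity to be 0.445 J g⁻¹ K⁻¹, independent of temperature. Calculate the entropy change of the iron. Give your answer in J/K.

ΔS = 287 J/K

ΔS = ∫dQ_rev/T = m c ln(T₂/T₁) = 646 × 0.445 × ln(1690/622) = 287 J/K.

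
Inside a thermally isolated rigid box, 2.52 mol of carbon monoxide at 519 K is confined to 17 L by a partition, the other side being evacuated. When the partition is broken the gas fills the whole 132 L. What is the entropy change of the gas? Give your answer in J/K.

For an ideal gas in free expansion Q = 0 and W = 0, so T is unchanged.
Entropy is a state function; using a reversible isothermal path, ΔS_gas = nR ln(V₂/V₁) = 2.52 × 8.314 × ln(132/17) = 42.9 J/K.

ΔS_gas = 42.9 J/K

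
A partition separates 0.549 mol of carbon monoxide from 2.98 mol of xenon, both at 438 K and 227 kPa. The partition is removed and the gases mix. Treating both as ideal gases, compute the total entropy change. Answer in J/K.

ΔS_mix = 12.7 J/K

Mole fractions: x_A = 0.549/3.53 = 0.156, x_B = 0.844.
ΔS_mix = −R(n_A ln x_A + n_B ln x_B) = −8.314 × (0.549 ln 0.156 + 2.98 ln 0.844) = 12.7 J/K.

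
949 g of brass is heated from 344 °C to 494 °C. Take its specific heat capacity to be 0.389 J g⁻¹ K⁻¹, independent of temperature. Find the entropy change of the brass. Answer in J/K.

In kelvin: T₁ = 617.15 K, T₂ = 767.15 K. ΔS = ∫dQ_rev/T = m c ln(T₂/T₁) = 949 × 0.389 × ln(767.15/617.15) = 80.3 J/K.

ΔS = 80.3 J/K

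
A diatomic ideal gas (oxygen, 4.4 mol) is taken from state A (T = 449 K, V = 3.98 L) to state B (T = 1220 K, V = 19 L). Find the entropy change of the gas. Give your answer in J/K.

ΔS = 149 J/K

Entropy is a state function: ΔS = nC_V ln(T₂/T₁) + nR ln(V₂/V₁), with C_V = 5R/2 = 20.79 J mol⁻¹ K⁻¹ for a diatomic ideal gas.
ΔS = 4.4 × [20.79 × ln(1220/449) + 8.314 × ln(19/3.98)] = 149 J/K.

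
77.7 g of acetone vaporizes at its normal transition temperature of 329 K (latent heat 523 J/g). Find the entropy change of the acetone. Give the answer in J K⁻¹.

Heat absorbed by the substance: Q = mL = 77.7 × 523 = 40637.1 J.
At constant T, ΔS = Q_rev/T = 40637.1 / 329 = 124 J/K.

ΔS = 124 J/K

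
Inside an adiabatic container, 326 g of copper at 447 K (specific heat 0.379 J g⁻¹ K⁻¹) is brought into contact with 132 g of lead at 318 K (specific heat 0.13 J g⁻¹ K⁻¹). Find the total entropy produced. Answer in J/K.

Energy balance: T_f = (m₁c₁T₁ + m₂c₂T₂)/(m₁c₁ + m₂c₂) = 431.27 K.
ΔS₁ = m₁c₁ ln(T_f/T₁) = 123.554 × ln(431.27/447) = -4.4267 J/K.
ΔS₂ = m₂c₂ ln(T_f/T₂) = 17.16 × ln(431.27/318) = 5.2283 J/K.
ΔS_total = -4.4267 + 5.2283 = 0.802 J/K.

ΔS_total = 0.802 J/K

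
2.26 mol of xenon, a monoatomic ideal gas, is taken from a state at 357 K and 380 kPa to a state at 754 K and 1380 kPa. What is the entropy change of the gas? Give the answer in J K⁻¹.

ΔS = nC_p ln(T₂/T₁) − nR ln(P₂/P₁), with C_p = 5R/2 = 20.79 J mol⁻¹ K⁻¹ for a monoatomic ideal gas.
ΔS = 2.26 × [20.79 × ln(754/357) − 8.314 × ln(1380/380)] = 10.9 J/K.

ΔS = 10.9 J/K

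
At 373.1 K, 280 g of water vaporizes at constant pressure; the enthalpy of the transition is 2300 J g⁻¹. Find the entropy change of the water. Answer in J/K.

Heat absorbed by the substance: Q = mL = 280 × 2300 = 644000 J.
At constant T, ΔS = Q_rev/T = 644000 / 373.1 = 1730 J/K.

ΔS = 1730 J/K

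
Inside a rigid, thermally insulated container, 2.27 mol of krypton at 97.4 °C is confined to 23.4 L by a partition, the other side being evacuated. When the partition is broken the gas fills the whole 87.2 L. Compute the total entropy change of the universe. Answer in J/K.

ΔS_universe = 24.8 J/K

For an ideal gas in free expansion Q = 0 and W = 0, so T is unchanged.
Entropy is a state function; using a reversible isothermal path, ΔS_gas = nR ln(V₂/V₁) = 2.27 × 8.314 × ln(87.2/23.4) = 24.8 J/K.
The insulated surroundings exchange no heat, so ΔS_surr = 0 and ΔS_universe = ΔS_gas.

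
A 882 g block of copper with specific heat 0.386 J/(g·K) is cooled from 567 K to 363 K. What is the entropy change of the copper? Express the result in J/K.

ΔS = -152 J/K

ΔS = ∫dQ_rev/T = m c ln(T₂/T₁) = 882 × 0.386 × ln(363/567) = -152 J/K.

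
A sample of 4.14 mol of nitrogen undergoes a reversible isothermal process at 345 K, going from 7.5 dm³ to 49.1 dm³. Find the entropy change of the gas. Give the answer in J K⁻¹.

ΔS_gas = 64.7 J/K

For an isothermal ideal gas ΔS_gas = nR ln(V₂/V₁) = 4.14 × 8.314 × ln(49.1/7.5) = 64.7 J/K.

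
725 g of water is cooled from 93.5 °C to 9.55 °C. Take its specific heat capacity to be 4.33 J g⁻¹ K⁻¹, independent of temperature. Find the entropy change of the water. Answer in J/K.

In kelvin: T₁ = 366.65 K, T₂ = 282.7 K. ΔS = ∫dQ_rev/T = m c ln(T₂/T₁) = 725 × 4.33 × ln(282.7/366.65) = -816 J/K.

ΔS = -816 J/K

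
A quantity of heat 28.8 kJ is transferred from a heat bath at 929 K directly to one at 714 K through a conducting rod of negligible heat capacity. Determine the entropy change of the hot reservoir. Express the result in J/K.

ΔS_hot = -31 J/K

The hot reservoir loses heat Q, so ΔS_hot = −Q/T_H = −28800/929 = -31 J/K.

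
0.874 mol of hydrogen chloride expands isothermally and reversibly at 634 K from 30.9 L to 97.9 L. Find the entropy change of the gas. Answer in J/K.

ΔS_gas = 8.38 J/K

For an isothermal ideal gas ΔS_gas = nR ln(V₂/V₁) = 0.874 × 8.314 × ln(97.9/30.9) = 8.38 J/K.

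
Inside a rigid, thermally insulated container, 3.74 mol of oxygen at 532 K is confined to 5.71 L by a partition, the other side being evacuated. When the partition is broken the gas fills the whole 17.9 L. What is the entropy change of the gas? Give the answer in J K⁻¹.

For an ideal gas in free expansion Q = 0 and W = 0, so T is unchanged.
Entropy is a state function; using a reversible isothermal path, ΔS_gas = nR ln(V₂/V₁) = 3.74 × 8.314 × ln(17.9/5.71) = 35.5 J/K.

ΔS_gas = 35.5 J/K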